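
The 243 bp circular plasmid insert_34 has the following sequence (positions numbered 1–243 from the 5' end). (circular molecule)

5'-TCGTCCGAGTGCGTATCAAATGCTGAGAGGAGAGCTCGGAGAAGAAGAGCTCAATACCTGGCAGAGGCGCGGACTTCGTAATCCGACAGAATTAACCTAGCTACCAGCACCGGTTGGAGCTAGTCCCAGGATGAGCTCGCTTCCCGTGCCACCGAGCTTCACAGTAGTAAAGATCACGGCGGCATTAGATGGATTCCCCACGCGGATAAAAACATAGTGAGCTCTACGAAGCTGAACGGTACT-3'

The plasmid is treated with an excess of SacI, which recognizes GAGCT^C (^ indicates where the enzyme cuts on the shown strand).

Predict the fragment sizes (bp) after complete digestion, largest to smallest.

86, 86, 56, 15 bp

SacI sites (GAGCTC) start at positions 32, 47, 133, 219.
SacI cuts after base 5 of each site (before the last base), so after positions 36, 51, 137, 223.
Circular molecule, 4 cuts → 4 fragments:
  37–51 → 15 bp
  52–137 → 86 bp
  138–223 → 86 bp
  224–243 then 1–36 → 20 + 36 = 56 bp
Sorted largest to smallest: 86, 86, 56, 15 bp.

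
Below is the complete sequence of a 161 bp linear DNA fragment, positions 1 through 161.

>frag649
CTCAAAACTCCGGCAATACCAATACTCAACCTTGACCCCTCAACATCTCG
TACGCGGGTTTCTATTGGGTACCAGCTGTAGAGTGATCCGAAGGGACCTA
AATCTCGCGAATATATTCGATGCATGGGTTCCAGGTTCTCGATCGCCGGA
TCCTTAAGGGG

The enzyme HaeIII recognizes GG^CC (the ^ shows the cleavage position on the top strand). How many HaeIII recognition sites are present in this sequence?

No occurrence of GGCC is present in the sequence.
HaeIII does not cut: 0 sites.

0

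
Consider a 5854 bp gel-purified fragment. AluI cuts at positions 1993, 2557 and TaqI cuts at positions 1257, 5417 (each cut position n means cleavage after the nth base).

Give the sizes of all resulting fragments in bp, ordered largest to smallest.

Combined cut positions (sorted): 1257, 1993, 2557, 5417.
Linear molecule, 4 cuts → 5 fragments:
  1257 − 0 = 1257 bp
  1993 − 1257 = 736 bp
  2557 − 1993 = 564 bp
  5417 − 2557 = 2860 bp
  5854 − 5417 = 437 bp
Sorted largest to smallest: 2860, 1257, 736, 564, 437 bp.

2860, 1257, 736, 564, 437 bp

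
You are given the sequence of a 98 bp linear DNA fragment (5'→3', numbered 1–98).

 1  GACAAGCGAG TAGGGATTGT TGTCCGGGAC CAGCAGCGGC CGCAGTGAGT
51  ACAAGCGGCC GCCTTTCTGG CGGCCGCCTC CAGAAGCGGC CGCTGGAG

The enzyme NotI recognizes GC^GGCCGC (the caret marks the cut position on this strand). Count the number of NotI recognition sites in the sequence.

4

GCGGCCGC occurs starting at positions 36, 55, 70, 86.
NotI cuts at 4 sites.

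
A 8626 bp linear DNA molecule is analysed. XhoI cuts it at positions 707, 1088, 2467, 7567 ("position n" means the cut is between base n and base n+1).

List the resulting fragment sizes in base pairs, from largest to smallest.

Linear molecule, 4 cuts → 5 fragments:
  707 − 0 = 707 bp
  1088 − 707 = 381 bp
  2467 − 1088 = 1379 bp
  7567 − 2467 = 5100 bp
  8626 − 7567 = 1059 bp
Sorted largest to smallest: 5100, 1379, 1059, 707, 381 bp.

5100, 1379, 1059, 707, 381 bp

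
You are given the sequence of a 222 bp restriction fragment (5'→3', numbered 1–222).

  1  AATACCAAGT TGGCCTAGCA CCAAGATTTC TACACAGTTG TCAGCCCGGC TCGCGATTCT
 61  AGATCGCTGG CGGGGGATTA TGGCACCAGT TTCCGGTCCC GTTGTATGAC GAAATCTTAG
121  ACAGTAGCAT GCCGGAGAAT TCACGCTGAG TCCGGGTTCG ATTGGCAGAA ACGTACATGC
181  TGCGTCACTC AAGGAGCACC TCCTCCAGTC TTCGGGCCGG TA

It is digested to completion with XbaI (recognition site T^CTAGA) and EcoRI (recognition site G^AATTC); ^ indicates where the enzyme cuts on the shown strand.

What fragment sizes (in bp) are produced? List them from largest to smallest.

85, 79, 58 bp

The XbaI site (TCTAGA) starts at position 58.
XbaI cuts after the first base of each site, so after position 58.
The EcoRI site (GAATTC) starts at position 137.
EcoRI cuts after the first base of each site, so after position 137.
Combined cut positions: 58, 137.
Linear molecule, 2 cuts → 3 fragments:
  1–58 → 58 bp
  59–137 → 79 bp
  138–222 → 85 bp
Sorted largest to smallest: 85, 79, 58 bp.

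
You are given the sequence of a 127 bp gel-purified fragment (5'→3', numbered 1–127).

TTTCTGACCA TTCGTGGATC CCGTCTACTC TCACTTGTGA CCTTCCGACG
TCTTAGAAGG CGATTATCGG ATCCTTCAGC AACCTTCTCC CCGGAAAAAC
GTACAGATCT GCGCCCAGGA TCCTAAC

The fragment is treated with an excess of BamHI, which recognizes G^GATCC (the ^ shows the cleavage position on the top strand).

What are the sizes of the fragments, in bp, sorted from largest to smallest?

BamHI sites (GGATCC) start at positions 16, 69, 118.
BamHI cuts after the first base of each site, so after positions 16, 69, 118.
Linear molecule, 3 cuts → 4 fragments:
  1–16 → 16 bp
  17–69 → 53 bp
  70–118 → 49 bp
  119–127 → 9 bp
Sorted largest to smallest: 53, 49, 16, 9 bp.

53, 49, 16, 9 bp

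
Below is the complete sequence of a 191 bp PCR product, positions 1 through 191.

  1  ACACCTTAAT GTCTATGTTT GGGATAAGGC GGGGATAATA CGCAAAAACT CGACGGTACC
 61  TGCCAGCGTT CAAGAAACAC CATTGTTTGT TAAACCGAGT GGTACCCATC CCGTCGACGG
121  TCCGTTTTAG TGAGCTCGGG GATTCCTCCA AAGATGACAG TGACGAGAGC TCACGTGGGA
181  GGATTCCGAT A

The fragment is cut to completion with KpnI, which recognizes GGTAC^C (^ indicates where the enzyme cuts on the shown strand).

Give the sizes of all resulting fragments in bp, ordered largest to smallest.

86, 59, 46 bp

KpnI sites (GGTACC) start at positions 55, 101.
KpnI cuts after base 5 of each site (before the last base), so after positions 59, 105.
Linear molecule, 2 cuts → 3 fragments:
  1–59 → 59 bp
  60–105 → 46 bp
  106–191 → 86 bp
Sorted largest to smallest: 86, 59, 46 bp.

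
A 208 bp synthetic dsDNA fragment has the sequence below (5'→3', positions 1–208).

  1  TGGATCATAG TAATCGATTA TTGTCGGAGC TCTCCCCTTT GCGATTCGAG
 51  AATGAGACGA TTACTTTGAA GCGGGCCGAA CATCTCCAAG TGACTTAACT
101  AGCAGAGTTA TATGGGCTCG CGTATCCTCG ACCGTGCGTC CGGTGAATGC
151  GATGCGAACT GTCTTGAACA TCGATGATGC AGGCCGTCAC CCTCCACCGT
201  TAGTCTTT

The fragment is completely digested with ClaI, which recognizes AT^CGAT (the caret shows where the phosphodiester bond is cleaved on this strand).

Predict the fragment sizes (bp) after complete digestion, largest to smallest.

157, 37, 14 bp

ClaI sites (ATCGAT) start at positions 13, 170.
ClaI cuts after base 2 of each site, so after positions 14, 171.
Linear molecule, 2 cuts → 3 fragments:
  1–14 → 14 bp
  15–171 → 157 bp
  172–208 → 37 bp
Sorted largest to smallest: 157, 37, 14 bp.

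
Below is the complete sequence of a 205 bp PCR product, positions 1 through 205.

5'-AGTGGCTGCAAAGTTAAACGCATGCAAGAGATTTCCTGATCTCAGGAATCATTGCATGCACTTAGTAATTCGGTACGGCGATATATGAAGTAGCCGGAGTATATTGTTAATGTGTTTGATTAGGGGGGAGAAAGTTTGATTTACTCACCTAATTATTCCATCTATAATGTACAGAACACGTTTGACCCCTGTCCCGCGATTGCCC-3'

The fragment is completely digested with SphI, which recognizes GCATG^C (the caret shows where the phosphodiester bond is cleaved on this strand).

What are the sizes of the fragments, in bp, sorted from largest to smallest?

SphI sites (GCATGC) start at positions 20, 54.
SphI cuts after base 5 of each site (before the last base), so after positions 24, 58.
Linear molecule, 2 cuts → 3 fragments:
  1–24 → 24 bp
  25–58 → 34 bp
  59–205 → 147 bp
Sorted largest to smallest: 147, 34, 24 bp.

147, 34, 24 bp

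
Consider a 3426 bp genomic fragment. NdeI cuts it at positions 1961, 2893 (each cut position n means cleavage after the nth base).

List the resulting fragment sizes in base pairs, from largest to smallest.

1961, 932, 533 bp

Linear molecule, 2 cuts → 3 fragments:
  1961 − 0 = 1961 bp
  2893 − 1961 = 932 bp
  3426 − 2893 = 533 bp
Sorted largest to smallest: 1961, 932, 533 bp.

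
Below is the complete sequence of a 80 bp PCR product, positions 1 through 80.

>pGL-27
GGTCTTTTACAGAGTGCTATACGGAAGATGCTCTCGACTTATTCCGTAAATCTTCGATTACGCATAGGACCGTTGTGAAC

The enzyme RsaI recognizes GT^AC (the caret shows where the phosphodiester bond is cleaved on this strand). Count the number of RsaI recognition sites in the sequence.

0

No occurrence of GTAC is present in the sequence.
RsaI does not cut: 0 sites.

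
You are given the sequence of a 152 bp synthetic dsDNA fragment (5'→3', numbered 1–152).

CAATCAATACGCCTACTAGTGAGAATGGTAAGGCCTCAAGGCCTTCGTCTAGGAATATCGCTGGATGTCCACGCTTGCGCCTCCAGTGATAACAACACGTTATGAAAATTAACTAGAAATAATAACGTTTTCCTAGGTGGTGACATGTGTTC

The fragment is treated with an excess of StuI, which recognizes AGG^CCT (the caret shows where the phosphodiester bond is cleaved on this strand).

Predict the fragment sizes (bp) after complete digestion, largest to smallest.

StuI sites (AGGCCT) start at positions 31, 39.
StuI cuts after base 3 of each site, so after positions 33, 41.
Linear molecule, 2 cuts → 3 fragments:
  1–33 → 33 bp
  34–41 → 8 bp
  42–152 → 111 bp
Sorted largest to smallest: 111, 33, 8 bp.

111, 33, 8 bp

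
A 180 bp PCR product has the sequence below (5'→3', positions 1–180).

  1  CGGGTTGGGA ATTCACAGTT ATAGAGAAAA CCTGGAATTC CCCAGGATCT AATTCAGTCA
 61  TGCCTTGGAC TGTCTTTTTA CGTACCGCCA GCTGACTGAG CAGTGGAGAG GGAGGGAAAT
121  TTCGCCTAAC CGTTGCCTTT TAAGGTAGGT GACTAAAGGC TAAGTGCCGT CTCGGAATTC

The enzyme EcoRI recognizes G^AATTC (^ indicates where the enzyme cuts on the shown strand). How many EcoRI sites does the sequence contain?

GAATTC occurs starting at positions 9, 35, 175.
EcoRI cuts at 3 sites.

3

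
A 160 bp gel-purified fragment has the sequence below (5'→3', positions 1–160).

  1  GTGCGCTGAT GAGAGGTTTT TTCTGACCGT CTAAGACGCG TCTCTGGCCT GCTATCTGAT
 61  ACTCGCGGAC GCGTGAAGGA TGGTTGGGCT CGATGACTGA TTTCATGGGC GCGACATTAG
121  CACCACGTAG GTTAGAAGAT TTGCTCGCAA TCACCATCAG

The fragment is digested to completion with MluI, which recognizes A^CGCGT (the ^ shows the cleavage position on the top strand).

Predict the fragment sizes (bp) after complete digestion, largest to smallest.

MluI sites (ACGCGT) start at positions 36, 69.
MluI cuts after the first base of each site, so after positions 36, 69.
Linear molecule, 2 cuts → 3 fragments:
  1–36 → 36 bp
  37–69 → 33 bp
  70–160 → 91 bp
Sorted largest to smallest: 91, 36, 33 bp.

91, 36, 33 bp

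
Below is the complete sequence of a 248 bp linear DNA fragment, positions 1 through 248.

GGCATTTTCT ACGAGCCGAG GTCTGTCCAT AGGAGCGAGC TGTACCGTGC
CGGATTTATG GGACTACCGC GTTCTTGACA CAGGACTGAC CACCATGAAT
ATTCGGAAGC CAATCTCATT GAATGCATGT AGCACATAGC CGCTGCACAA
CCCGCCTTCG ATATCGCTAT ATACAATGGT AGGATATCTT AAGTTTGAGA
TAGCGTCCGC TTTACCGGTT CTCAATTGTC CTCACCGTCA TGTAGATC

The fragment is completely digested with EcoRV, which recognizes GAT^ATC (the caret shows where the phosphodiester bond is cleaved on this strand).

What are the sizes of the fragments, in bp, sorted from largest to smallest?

EcoRV sites (GATATC) start at positions 160, 183.
EcoRV cuts after base 3 of each site, so after positions 162, 185.
Linear molecule, 2 cuts → 3 fragments:
  1–162 → 162 bp
  163–185 → 23 bp
  186–248 → 63 bp
Sorted largest to smallest: 162, 63, 23 bp.

162, 63, 23 bp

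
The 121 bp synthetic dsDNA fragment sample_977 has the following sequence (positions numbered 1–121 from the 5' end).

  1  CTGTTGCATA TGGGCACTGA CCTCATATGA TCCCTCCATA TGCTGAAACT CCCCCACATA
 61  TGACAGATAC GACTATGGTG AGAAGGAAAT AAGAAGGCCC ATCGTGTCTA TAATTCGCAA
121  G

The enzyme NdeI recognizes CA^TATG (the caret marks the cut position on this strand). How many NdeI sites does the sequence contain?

4

CATATG occurs starting at positions 7, 24, 37, 57.
NdeI cuts at 4 sites.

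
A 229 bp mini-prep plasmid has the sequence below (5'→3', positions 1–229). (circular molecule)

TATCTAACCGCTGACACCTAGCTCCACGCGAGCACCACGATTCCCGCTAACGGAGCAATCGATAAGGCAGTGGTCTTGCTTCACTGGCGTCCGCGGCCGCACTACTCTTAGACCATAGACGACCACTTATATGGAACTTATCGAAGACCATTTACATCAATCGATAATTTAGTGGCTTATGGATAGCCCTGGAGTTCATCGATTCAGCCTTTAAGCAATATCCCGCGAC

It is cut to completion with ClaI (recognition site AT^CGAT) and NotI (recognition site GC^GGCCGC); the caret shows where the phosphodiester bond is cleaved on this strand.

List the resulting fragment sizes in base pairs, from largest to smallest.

89, 67, 38, 35 bp

ClaI sites (ATCGAT) start at positions 58, 160, 198.
ClaI cuts after base 2 of each site, so after positions 59, 161, 199.
The NotI site (GCGGCCGC) starts at position 93.
NotI cuts after base 2 of each site, so after position 94.
Combined cut positions: 59, 94, 161, 199.
Circular molecule, 4 cuts → 4 fragments:
  60–94 → 35 bp
  95–161 → 67 bp
  162–199 → 38 bp
  200–229 then 1–59 → 30 + 59 = 89 bp
Sorted largest to smallest: 89, 67, 38, 35 bp.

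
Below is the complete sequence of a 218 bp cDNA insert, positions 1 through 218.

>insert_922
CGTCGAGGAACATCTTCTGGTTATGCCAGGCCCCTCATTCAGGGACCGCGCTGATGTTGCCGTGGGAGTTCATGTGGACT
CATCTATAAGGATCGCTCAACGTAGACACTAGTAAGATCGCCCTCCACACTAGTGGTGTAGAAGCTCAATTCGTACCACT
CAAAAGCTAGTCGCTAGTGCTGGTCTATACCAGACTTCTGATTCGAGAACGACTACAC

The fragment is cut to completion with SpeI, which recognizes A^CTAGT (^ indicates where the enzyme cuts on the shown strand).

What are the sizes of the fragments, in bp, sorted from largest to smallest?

SpeI sites (ACTAGT) start at positions 108, 129.
SpeI cuts after the first base of each site, so after positions 108, 129.
Linear molecule, 2 cuts → 3 fragments:
  1–108 → 108 bp
  109–129 → 21 bp
  130–218 → 89 bp
Sorted largest to smallest: 108, 89, 21 bp.

108, 89, 21 bp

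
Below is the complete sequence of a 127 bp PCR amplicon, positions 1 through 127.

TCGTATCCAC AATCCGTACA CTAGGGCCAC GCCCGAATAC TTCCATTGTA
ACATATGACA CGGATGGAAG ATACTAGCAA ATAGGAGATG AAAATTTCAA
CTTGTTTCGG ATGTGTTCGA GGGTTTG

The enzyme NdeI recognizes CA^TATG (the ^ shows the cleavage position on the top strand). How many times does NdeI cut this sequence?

CATATG occurs starting at position 52.
NdeI cuts at 1 site.

1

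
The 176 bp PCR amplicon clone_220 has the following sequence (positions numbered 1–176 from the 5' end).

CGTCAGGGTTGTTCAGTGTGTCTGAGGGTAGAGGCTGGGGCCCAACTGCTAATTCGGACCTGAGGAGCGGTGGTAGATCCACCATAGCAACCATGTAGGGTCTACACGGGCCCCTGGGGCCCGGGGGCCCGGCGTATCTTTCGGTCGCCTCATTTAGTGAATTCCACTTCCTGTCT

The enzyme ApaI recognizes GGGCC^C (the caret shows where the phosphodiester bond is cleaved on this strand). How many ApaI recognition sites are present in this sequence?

4

GGGCCC occurs starting at positions 38, 108, 117, 125.
ApaI cuts at 4 sites.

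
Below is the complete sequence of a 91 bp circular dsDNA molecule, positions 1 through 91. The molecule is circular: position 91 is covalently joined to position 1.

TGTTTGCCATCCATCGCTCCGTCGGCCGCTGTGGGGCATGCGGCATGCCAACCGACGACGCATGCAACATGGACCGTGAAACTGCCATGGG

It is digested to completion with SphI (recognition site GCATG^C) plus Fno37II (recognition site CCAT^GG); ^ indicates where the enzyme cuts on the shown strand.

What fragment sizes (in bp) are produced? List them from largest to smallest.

SphI sites (GCATGC) start at positions 36, 43, 60.
SphI cuts after base 5 of each site (before the last base), so after positions 40, 47, 64.
The Fno37II site (CCATGG) starts at position 85.
Fno37II cuts after base 4 of each site, so after position 88.
Combined cut positions: 40, 47, 64, 88.
Circular molecule, 4 cuts → 4 fragments:
  41–47 → 7 bp
  48–64 → 17 bp
  65–88 → 24 bp
  89–91 then 1–40 → 3 + 40 = 43 bp
Sorted largest to smallest: 43, 24, 17, 7 bp.

43, 24, 17, 7 bp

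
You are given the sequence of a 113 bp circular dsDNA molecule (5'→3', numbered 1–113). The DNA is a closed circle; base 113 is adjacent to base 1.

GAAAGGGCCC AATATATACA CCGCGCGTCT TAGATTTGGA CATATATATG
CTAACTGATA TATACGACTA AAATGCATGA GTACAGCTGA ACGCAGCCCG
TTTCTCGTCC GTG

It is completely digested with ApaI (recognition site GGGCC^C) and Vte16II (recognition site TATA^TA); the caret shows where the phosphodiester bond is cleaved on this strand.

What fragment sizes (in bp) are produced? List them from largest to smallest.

The ApaI site (GGGCCC) starts at position 5.
ApaI cuts after base 5 of each site (before the last base), so after position 9.
Vte16II sites (TATATA) start at positions 13, 43, 59.
Vte16II cuts after base 4 of each site, so after positions 16, 46, 62.
Combined cut positions: 9, 16, 46, 62.
Circular molecule, 4 cuts → 4 fragments:
  10–16 → 7 bp
  17–46 → 30 bp
  47–62 → 16 bp
  63–113 then 1–9 → 51 + 9 = 60 bp
Sorted largest to smallest: 60, 30, 16, 7 bp.

60, 30, 16, 7 bp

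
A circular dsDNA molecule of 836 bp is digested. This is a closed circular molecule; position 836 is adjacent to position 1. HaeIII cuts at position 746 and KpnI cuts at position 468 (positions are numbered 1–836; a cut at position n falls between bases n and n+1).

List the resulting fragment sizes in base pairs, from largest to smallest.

558, 278 bp

Combined cut positions (sorted): 468, 746.
Circular molecule, 2 cuts → 2 fragments:
  746 − 468 = 278 bp
  wrap: 836 − 746 + 468 = 558 bp
Sorted largest to smallest: 558, 278 bp.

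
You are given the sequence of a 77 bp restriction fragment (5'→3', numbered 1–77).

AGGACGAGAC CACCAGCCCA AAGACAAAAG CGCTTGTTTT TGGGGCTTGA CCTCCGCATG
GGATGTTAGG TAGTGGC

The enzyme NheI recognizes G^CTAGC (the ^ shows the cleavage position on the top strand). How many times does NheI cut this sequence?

No occurrence of GCTAGC is present in the sequence.
NheI does not cut: 0 sites.

0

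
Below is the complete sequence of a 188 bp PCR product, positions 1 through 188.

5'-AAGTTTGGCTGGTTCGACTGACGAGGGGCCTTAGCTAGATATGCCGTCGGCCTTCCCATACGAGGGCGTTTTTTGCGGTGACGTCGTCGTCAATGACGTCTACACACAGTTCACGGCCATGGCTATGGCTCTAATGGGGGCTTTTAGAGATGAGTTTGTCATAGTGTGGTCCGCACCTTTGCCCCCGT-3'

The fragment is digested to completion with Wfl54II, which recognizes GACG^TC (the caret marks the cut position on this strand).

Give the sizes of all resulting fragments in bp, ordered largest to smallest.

90, 83, 15 bp

Wfl54II sites (GACGTC) start at positions 80, 95.
Wfl54II cuts after base 4 of each site, so after positions 83, 98.
Linear molecule, 2 cuts → 3 fragments:
  1–83 → 83 bp
  84–98 → 15 bp
  99–188 → 90 bp
Sorted largest to smallest: 90, 83, 15 bp.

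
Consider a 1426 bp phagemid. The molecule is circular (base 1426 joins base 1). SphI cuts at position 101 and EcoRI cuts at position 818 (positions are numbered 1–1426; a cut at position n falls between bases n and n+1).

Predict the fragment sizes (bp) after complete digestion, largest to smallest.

Combined cut positions (sorted): 101, 818.
Circular molecule, 2 cuts → 2 fragments:
  818 − 101 = 717 bp
  wrap: 1426 − 818 + 101 = 709 bp
Sorted largest to smallest: 717, 709 bp.

717, 709 bp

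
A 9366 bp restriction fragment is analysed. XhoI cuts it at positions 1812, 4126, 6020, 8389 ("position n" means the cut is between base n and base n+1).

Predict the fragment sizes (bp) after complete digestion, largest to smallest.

2369, 2314, 1894, 1812, 977 bp

Linear molecule, 4 cuts → 5 fragments:
  1812 − 0 = 1812 bp
  4126 − 1812 = 2314 bp
  6020 − 4126 = 1894 bp
  8389 − 6020 = 2369 bp
  9366 − 8389 = 977 bp
Sorted largest to smallest: 2369, 2314, 1894, 1812, 977 bp.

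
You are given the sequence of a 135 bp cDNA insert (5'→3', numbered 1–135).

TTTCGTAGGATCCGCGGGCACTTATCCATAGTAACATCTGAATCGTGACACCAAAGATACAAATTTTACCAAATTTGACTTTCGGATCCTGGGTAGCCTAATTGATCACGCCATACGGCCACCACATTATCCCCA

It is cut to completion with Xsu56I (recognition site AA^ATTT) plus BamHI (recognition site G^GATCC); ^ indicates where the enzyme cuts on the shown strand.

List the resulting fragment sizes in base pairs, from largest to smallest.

54, 51, 12, 10, 8 bp

Xsu56I sites (AAATTT) start at positions 61, 71.
Xsu56I cuts after base 2 of each site, so after positions 62, 72.
BamHI sites (GGATCC) start at positions 8, 84.
BamHI cuts after the first base of each site, so after positions 8, 84.
Combined cut positions: 8, 62, 72, 84.
Linear molecule, 4 cuts → 5 fragments:
  1–8 → 8 bp
  9–62 → 54 bp
  63–72 → 10 bp
  73–84 → 12 bp
  85–135 → 51 bp
Sorted largest to smallest: 54, 51, 12, 10, 8 bp.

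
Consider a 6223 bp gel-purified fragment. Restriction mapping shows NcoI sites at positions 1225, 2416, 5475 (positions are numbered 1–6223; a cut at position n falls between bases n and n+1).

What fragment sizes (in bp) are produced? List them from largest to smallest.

Linear molecule, 3 cuts → 4 fragments:
  1225 − 0 = 1225 bp
  2416 − 1225 = 1191 bp
  5475 − 2416 = 3059 bp
  6223 − 5475 = 748 bp
Sorted largest to smallest: 3059, 1225, 1191, 748 bp.

3059, 1225, 1191, 748 bp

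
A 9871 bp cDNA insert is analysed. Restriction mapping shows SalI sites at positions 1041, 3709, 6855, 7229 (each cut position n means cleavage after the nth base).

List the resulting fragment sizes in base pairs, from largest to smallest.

Linear molecule, 4 cuts → 5 fragments:
  1041 − 0 = 1041 bp
  3709 − 1041 = 2668 bp
  6855 − 3709 = 3146 bp
  7229 − 6855 = 374 bp
  9871 − 7229 = 2642 bp
Sorted largest to smallest: 3146, 2668, 2642, 1041, 374 bp.

3146, 2668, 2642, 1041, 374 bp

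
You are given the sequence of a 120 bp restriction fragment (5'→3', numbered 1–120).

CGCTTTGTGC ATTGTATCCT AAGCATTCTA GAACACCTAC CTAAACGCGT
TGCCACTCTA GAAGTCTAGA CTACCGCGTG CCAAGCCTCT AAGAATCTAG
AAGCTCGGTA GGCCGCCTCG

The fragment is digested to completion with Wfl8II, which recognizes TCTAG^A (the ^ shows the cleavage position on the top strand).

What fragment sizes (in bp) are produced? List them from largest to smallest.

31, 31, 30, 20, 8 bp

Wfl8II sites (TCTAGA) start at positions 27, 57, 65, 96.
Wfl8II cuts after base 5 of each site (before the last base), so after positions 31, 61, 69, 100.
Linear molecule, 4 cuts → 5 fragments:
  1–31 → 31 bp
  32–61 → 30 bp
  62–69 → 8 bp
  70–100 → 31 bp
  101–120 → 20 bp
Sorted largest to smallest: 31, 31, 30, 20, 8 bp.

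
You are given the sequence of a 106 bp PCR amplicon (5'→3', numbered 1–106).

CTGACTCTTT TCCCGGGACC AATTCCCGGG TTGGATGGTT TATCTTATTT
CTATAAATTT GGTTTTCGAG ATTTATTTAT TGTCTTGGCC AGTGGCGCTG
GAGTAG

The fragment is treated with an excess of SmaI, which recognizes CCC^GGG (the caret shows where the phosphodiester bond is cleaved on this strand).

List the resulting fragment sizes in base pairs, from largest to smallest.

79, 14, 13 bp

SmaI sites (CCCGGG) start at positions 12, 25.
SmaI cuts after base 3 of each site, so after positions 14, 27.
Linear molecule, 2 cuts → 3 fragments:
  1–14 → 14 bp
  15–27 → 13 bp
  28–106 → 79 bp
Sorted largest to smallest: 79, 14, 13 bp.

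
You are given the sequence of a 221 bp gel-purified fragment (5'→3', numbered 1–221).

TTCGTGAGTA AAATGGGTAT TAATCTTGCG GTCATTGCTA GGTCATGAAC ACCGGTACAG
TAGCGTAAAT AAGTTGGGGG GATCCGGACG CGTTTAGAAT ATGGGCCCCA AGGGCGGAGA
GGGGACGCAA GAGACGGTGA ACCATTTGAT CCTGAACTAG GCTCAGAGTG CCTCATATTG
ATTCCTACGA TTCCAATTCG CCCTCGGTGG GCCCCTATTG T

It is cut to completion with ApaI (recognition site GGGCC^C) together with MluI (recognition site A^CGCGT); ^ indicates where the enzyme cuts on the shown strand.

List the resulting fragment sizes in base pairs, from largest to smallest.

106, 88, 19, 8 bp

ApaI sites (GGGCCC) start at positions 103, 209.
ApaI cuts after base 5 of each site (before the last base), so after positions 107, 213.
The MluI site (ACGCGT) starts at position 88.
MluI cuts after the first base of each site, so after position 88.
Combined cut positions: 88, 107, 213.
Linear molecule, 3 cuts → 4 fragments:
  1–88 → 88 bp
  89–107 → 19 bp
  108–213 → 106 bp
  214–221 → 8 bp
Sorted largest to smallest: 106, 88, 19, 8 bp.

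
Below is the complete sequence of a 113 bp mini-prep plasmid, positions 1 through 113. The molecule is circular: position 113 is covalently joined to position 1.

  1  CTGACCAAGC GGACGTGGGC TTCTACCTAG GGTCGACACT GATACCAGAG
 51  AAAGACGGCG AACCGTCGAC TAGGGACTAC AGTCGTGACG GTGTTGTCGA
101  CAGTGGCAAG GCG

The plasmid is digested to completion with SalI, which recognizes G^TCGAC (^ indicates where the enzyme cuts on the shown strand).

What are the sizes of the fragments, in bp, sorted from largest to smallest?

SalI sites (GTCGAC) start at positions 32, 65, 96.
SalI cuts after the first base of each site, so after positions 32, 65, 96.
Circular molecule, 3 cuts → 3 fragments:
  33–65 → 33 bp
  66–96 → 31 bp
  97–113 then 1–32 → 17 + 32 = 49 bp
Sorted largest to smallest: 49, 33, 31 bp.

49, 33, 31 bp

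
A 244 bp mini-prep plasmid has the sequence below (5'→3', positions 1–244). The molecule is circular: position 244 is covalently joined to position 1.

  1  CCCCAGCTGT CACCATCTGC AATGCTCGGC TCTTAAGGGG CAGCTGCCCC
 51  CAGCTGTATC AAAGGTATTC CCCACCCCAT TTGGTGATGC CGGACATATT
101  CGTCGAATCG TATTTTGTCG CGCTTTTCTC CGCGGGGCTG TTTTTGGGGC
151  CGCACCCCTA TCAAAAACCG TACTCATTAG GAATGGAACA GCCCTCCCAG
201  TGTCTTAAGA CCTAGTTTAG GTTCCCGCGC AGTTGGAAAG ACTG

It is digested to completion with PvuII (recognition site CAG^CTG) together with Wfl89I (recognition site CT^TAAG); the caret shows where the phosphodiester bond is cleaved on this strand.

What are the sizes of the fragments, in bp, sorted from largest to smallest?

152, 45, 27, 10, 10 bp

PvuII sites (CAGCTG) start at positions 4, 41, 51.
PvuII cuts after base 3 of each site, so after positions 6, 43, 53.
Wfl89I sites (CTTAAG) start at positions 32, 204.
Wfl89I cuts after base 2 of each site, so after positions 33, 205.
Combined cut positions: 6, 33, 43, 53, 205.
Circular molecule, 5 cuts → 5 fragments:
  7–33 → 27 bp
  34–43 → 10 bp
  44–53 → 10 bp
  54–205 → 152 bp
  206–244 then 1–6 → 39 + 6 = 45 bp
Sorted largest to smallest: 152, 45, 27, 10, 10 bp.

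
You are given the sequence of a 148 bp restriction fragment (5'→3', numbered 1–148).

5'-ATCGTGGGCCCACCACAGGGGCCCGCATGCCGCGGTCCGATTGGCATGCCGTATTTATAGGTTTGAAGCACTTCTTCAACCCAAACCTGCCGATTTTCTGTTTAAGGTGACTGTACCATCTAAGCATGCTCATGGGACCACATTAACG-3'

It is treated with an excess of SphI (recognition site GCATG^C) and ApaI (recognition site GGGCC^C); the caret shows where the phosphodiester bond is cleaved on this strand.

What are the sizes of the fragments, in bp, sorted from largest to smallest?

80, 20, 19, 13, 10, 6 bp

SphI sites (GCATGC) start at positions 25, 44, 124.
SphI cuts after base 5 of each site (before the last base), so after positions 29, 48, 128.
ApaI sites (GGGCCC) start at positions 6, 19.
ApaI cuts after base 5 of each site (before the last base), so after positions 10, 23.
Combined cut positions: 10, 23, 29, 48, 128.
Linear molecule, 5 cuts → 6 fragments:
  1–10 → 10 bp
  11–23 → 13 bp
  24–29 → 6 bp
  30–48 → 19 bp
  49–128 → 80 bp
  129–148 → 20 bp
Sorted largest to smallest: 80, 20, 19, 13, 10, 6 bp.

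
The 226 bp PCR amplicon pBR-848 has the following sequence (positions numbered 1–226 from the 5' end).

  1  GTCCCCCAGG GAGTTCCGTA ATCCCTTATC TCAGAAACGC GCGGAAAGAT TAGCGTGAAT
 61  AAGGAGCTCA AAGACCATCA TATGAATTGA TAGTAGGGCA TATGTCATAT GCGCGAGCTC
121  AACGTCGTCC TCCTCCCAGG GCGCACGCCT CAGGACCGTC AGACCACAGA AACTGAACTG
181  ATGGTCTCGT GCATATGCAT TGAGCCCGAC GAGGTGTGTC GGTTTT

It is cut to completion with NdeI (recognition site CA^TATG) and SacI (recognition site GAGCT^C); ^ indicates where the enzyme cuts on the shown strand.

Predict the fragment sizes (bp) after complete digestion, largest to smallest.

74, 68, 33, 20, 12, 12, 7 bp

NdeI sites (CATATG) start at positions 79, 99, 106, 192.
NdeI cuts after base 2 of each site, so after positions 80, 100, 107, 193.
SacI sites (GAGCTC) start at positions 64, 115.
SacI cuts after base 5 of each site (before the last base), so after positions 68, 119.
Combined cut positions: 68, 80, 100, 107, 119, 193.
Linear molecule, 6 cuts → 7 fragments:
  1–68 → 68 bp
  69–80 → 12 bp
  81–100 → 20 bp
  101–107 → 7 bp
  108–119 → 12 bp
  120–193 → 74 bp
  194–226 → 33 bp
Sorted largest to smallest: 74, 68, 33, 20, 12, 12, 7 bp.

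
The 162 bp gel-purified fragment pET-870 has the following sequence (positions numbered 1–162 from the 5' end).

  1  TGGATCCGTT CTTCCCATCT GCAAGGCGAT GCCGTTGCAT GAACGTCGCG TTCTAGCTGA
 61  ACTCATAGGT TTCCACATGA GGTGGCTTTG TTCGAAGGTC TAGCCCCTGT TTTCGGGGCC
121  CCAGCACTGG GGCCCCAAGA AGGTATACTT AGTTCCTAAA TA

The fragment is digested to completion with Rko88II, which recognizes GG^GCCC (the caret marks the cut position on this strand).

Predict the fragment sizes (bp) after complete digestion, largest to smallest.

Rko88II sites (GGGCCC) start at positions 116, 130.
Rko88II cuts after base 2 of each site, so after positions 117, 131.
Linear molecule, 2 cuts → 3 fragments:
  1–117 → 117 bp
  118–131 → 14 bp
  132–162 → 31 bp
Sorted largest to smallest: 117, 31, 14 bp.

117, 31, 14 bp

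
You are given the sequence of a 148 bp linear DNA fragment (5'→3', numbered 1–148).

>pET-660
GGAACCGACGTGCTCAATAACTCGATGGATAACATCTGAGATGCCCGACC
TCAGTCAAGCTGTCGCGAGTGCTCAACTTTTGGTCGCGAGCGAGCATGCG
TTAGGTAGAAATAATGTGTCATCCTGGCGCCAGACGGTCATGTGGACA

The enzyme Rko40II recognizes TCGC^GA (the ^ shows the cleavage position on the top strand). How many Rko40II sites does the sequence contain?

2

TCGCGA occurs starting at positions 63, 84.
Rko40II cuts at 2 sites.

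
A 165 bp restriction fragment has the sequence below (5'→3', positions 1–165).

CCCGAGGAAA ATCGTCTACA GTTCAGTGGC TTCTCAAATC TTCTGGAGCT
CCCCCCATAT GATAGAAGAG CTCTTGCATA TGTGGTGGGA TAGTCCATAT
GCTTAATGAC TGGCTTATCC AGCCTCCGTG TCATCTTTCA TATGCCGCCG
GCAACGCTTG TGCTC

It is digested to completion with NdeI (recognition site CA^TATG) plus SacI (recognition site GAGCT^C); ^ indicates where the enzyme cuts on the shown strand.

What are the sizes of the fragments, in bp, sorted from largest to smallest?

50, 43, 25, 19, 15, 7, 6 bp

NdeI sites (CATATG) start at positions 56, 77, 96, 139.
NdeI cuts after base 2 of each site, so after positions 57, 78, 97, 140.
SacI sites (GAGCTC) start at positions 46, 68.
SacI cuts after base 5 of each site (before the last base), so after positions 50, 72.
Combined cut positions: 50, 57, 72, 78, 97, 140.
Linear molecule, 6 cuts → 7 fragments:
  1–50 → 50 bp
  51–57 → 7 bp
  58–72 → 15 bp
  73–78 → 6 bp
  79–97 → 19 bp
  98–140 → 43 bp
  141–165 → 25 bp
Sorted largest to smallest: 50, 43, 25, 19, 15, 7, 6 bp.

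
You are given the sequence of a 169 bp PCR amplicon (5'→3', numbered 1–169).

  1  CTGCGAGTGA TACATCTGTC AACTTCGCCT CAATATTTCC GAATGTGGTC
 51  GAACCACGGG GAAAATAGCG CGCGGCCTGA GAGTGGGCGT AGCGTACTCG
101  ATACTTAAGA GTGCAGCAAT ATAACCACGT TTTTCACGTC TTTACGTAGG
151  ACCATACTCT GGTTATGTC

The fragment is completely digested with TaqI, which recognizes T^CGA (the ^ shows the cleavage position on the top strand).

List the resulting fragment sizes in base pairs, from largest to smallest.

71, 49, 49 bp

TaqI sites (TCGA) start at positions 49, 98.
TaqI cuts after the first base of each site, so after positions 49, 98.
Linear molecule, 2 cuts → 3 fragments:
  1–49 → 49 bp
  50–98 → 49 bp
  99–169 → 71 bp
Sorted largest to smallest: 71, 49, 49 bp.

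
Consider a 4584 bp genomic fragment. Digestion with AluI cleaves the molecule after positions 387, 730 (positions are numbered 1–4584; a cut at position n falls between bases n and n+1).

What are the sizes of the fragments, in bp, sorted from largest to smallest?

3854, 387, 343 bp

Linear molecule, 2 cuts → 3 fragments:
  387 − 0 = 387 bp
  730 − 387 = 343 bp
  4584 − 730 = 3854 bp
Sorted largest to smallest: 3854, 387, 343 bp.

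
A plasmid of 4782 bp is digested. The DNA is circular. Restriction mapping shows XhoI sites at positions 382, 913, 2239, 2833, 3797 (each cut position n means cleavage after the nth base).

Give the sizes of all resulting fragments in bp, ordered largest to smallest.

1367, 1326, 964, 594, 531 bp

Circular molecule, 5 cuts → 5 fragments:
  913 − 382 = 531 bp
  2239 − 913 = 1326 bp
  2833 − 2239 = 594 bp
  3797 − 2833 = 964 bp
  wrap: 4782 − 3797 + 382 = 1367 bp
Sorted largest to smallest: 1367, 1326, 964, 594, 531 bp.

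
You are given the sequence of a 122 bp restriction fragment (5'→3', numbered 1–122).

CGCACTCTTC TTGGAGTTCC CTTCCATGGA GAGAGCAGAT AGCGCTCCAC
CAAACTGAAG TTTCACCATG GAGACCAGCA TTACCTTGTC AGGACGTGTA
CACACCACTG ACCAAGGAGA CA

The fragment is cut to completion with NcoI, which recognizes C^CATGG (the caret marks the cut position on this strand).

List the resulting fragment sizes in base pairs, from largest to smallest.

NcoI sites (CCATGG) start at positions 24, 66.
NcoI cuts after the first base of each site, so after positions 24, 66.
Linear molecule, 2 cuts → 3 fragments:
  1–24 → 24 bp
  25–66 → 42 bp
  67–122 → 56 bp
Sorted largest to smallest: 56, 42, 24 bp.

56, 42, 24 bp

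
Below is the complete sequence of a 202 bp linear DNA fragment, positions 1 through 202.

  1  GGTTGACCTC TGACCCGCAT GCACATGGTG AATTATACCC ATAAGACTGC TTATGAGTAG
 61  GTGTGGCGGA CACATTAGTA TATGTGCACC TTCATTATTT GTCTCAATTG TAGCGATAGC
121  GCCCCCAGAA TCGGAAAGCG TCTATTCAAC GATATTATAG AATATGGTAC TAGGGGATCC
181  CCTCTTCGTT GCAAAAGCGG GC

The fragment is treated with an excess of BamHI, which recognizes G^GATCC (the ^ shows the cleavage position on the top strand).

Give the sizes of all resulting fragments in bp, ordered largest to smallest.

175, 27 bp

The BamHI site (GGATCC) starts at position 175.
BamHI cuts after the first base of each site, so after position 175.
Linear molecule, 1 cut → 2 fragments:
  1–175 → 175 bp
  176–202 → 27 bp
Sorted largest to smallest: 175, 27 bp.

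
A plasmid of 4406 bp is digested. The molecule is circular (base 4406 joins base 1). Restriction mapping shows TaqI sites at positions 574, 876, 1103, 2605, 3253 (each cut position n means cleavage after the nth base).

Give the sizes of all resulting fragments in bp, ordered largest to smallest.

1727, 1502, 648, 302, 227 bp

Circular molecule, 5 cuts → 5 fragments:
  876 − 574 = 302 bp
  1103 − 876 = 227 bp
  2605 − 1103 = 1502 bp
  3253 − 2605 = 648 bp
  wrap: 4406 − 3253 + 574 = 1727 bp
Sorted largest to smallest: 1727, 1502, 648, 302, 227 bp.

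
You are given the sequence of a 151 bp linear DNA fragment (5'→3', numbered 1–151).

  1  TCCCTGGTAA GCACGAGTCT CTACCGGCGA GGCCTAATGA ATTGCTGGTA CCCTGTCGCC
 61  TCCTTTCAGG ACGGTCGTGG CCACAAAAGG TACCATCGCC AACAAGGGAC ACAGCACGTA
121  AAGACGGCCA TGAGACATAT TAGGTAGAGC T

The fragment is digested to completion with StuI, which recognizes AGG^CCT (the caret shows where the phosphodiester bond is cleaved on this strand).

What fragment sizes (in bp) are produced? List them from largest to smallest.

119, 32 bp

The StuI site (AGGCCT) starts at position 30.
StuI cuts after base 3 of each site, so after position 32.
Linear molecule, 1 cut → 2 fragments:
  1–32 → 32 bp
  33–151 → 119 bp
Sorted largest to smallest: 119, 32 bp.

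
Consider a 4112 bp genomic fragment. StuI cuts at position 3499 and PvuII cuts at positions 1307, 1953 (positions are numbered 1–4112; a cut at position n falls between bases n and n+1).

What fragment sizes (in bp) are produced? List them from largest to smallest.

1546, 1307, 646, 613 bp

Combined cut positions (sorted): 1307, 1953, 3499.
Linear molecule, 3 cuts → 4 fragments:
  1307 − 0 = 1307 bp
  1953 − 1307 = 646 bp
  3499 − 1953 = 1546 bp
  4112 − 3499 = 613 bp
Sorted largest to smallest: 1546, 1307, 646, 613 bp.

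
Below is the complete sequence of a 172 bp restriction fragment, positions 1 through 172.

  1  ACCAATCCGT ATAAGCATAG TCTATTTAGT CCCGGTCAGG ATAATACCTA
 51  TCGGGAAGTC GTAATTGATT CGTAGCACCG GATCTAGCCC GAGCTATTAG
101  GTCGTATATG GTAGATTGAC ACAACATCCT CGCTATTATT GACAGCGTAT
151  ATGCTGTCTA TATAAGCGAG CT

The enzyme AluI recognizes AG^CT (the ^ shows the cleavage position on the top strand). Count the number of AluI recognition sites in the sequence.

2

AGCT occurs starting at positions 92, 169.
AluI cuts at 2 sites.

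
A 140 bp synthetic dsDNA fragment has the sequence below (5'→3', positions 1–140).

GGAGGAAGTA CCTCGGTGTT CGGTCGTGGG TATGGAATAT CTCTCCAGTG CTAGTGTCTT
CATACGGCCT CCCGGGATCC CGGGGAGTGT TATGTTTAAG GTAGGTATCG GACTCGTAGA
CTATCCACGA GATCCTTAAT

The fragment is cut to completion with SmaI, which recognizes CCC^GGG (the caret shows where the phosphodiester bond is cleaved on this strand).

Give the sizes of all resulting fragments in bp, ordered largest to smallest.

SmaI sites (CCCGGG) start at positions 71, 79.
SmaI cuts after base 3 of each site, so after positions 73, 81.
Linear molecule, 2 cuts → 3 fragments:
  1–73 → 73 bp
  74–81 → 8 bp
  82–140 → 59 bp
Sorted largest to smallest: 73, 59, 8 bp.

73, 59, 8 bp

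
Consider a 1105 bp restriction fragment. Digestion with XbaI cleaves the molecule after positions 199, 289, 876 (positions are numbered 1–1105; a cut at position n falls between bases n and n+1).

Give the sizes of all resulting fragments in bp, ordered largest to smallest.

587, 229, 199, 90 bp

Linear molecule, 3 cuts → 4 fragments:
  199 − 0 = 199 bp
  289 − 199 = 90 bp
  876 − 289 = 587 bp
  1105 − 876 = 229 bp
Sorted largest to smallest: 587, 229, 199, 90 bp.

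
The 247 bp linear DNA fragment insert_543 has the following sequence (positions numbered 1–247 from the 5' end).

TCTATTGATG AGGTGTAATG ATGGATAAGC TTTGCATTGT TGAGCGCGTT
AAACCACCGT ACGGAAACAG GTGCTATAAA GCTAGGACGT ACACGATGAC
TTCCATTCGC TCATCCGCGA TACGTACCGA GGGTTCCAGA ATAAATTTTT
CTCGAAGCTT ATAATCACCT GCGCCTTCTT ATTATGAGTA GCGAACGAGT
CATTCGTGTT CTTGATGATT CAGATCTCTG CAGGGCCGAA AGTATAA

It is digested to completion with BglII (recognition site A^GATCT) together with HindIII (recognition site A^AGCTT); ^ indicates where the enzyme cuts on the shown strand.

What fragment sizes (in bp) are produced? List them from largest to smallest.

The BglII site (AGATCT) starts at position 222.
BglII cuts after the first base of each site, so after position 222.
HindIII sites (AAGCTT) start at positions 27, 155.
HindIII cuts after the first base of each site, so after positions 27, 155.
Combined cut positions: 27, 155, 222.
Linear molecule, 3 cuts → 4 fragments:
  1–27 → 27 bp
  28–155 → 128 bp
  156–222 → 67 bp
  223–247 → 25 bp
Sorted largest to smallest: 128, 67, 27, 25 bp.

128, 67, 27, 25 bp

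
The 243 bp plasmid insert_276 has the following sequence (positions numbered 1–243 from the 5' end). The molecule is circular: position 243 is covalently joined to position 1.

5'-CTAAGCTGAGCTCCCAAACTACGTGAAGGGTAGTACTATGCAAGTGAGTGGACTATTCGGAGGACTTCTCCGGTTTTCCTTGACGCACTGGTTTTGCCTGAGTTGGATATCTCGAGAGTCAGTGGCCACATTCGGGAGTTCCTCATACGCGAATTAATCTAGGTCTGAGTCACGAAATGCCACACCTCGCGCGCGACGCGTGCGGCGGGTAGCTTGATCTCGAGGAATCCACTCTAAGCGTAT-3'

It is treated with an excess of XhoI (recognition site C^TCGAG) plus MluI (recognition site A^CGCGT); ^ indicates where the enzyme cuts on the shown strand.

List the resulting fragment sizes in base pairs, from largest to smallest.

135, 85, 23 bp

XhoI sites (CTCGAG) start at positions 111, 219.
XhoI cuts after the first base of each site, so after positions 111, 219.
The MluI site (ACGCGT) starts at position 196.
MluI cuts after the first base of each site, so after position 196.
Combined cut positions: 111, 196, 219.
Circular molecule, 3 cuts → 3 fragments:
  112–196 → 85 bp
  197–219 → 23 bp
  220–243 then 1–111 → 24 + 111 = 135 bp
Sorted largest to smallest: 135, 85, 23 bp.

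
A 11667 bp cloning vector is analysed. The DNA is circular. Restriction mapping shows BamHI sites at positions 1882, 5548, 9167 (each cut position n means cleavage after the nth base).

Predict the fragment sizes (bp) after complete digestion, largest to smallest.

Circular molecule, 3 cuts → 3 fragments:
  5548 − 1882 = 3666 bp
  9167 − 5548 = 3619 bp
  wrap: 11667 − 9167 + 1882 = 4382 bp
Sorted largest to smallest: 4382, 3666, 3619 bp.

4382, 3666, 3619 bp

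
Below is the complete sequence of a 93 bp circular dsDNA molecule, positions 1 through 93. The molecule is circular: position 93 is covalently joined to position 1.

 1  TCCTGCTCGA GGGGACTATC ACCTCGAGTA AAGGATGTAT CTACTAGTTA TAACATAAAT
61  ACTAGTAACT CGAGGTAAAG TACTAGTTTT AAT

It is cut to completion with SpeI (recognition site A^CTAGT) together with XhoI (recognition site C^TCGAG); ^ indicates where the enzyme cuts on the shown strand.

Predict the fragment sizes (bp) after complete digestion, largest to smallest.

20, 18, 17, 17, 13, 8 bp

SpeI sites (ACTAGT) start at positions 43, 61, 82.
SpeI cuts after the first base of each site, so after positions 43, 61, 82.
XhoI sites (CTCGAG) start at positions 6, 23, 69.
XhoI cuts after the first base of each site, so after positions 6, 23, 69.
Combined cut positions: 6, 23, 43, 61, 69, 82.
Circular molecule, 6 cuts → 6 fragments:
  7–23 → 17 bp
  24–43 → 20 bp
  44–61 → 18 bp
  62–69 → 8 bp
  70–82 → 13 bp
  83–93 then 1–6 → 11 + 6 = 17 bp
Sorted largest to smallest: 20, 18, 17, 17, 13, 8 bp.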